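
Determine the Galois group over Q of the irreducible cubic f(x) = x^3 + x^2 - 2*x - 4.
Gal(K/Q) = S_3 (symmetric group of order 6)

Compute the discriminant of x^3 + (1)*x^2 + (-2)*x + (-4): Δ = -236. Since Δ is not a rational square, the Galois group is not contained in A_3; it must be the full S_3 (irreducibility of the cubic rules out anything smaller).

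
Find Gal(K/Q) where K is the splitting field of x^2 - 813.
Gal(K/Q) = Z/2Z (cyclic of order 2)

x^2 - 813 is irreducible over Q since 813 is not a rational square. The splitting field Q(sqrt(813)) has degree 2 over Q, and its unique nontrivial automorphism is sqrt(813) ↦ -sqrt(813). Hence Gal(Q(sqrt(813))/Q) = Z/2Z.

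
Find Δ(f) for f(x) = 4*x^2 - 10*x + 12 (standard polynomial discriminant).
Δ = -92

For a quadratic a x^2 + b x + c the discriminant is Δ = b^2 - 4ac = (-10)^2 - 4*(4)*(12) = 100 - (192) = -92.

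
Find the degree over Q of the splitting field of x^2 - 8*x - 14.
[K:Q] = 2

The discriminant of x^2 + (-8)*x + (-14) is b^2 - 4c = 64 - (-56) = 120. Since 120 is not a perfect square in Q, the polynomial is irreducible over Q. Its two roots generate a degree-2 extension, so [K:Q] = 2.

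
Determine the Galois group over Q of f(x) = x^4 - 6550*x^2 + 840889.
Gal(K/Q) = Z/2Z (cyclic of order 2)

f factors as (x^2 - 6419)(x^2 - 131), so the splitting field is K = Q(sqrt(6419), sqrt(131)). The squarefree part of 6419 is 131 and the squarefree part of 131 is also 131, so sqrt(6419) and sqrt(131) are both rational multiples of sqrt(131). Hence Q(sqrt(6419)) = Q(sqrt(131)) = Q(sqrt(131)), and the splitting field collapses to a single degree-2 extension with Galois group Z/2Z.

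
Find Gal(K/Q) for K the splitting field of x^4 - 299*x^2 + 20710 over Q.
Gal(K/Q) = V_4 (Klein four-group, Z/2Z × Z/2Z)

f factors as (x^2 - 190)(x^2 - 109), so the splitting field is K = Q(sqrt(190), sqrt(109)). The elements 190, 109, 20710 are all non-squares in Q, so sqrt(190) and sqrt(109) generate independent quadratic extensions. Thus [K:Q] = 4 and Gal(K/Q) is generated by the two order-2 automorphisms sqrt(190) ↦ -sqrt(190) and sqrt(109) ↦ -sqrt(109), giving V_4.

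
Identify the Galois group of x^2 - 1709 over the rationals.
Gal(K/Q) = Z/2Z (cyclic of order 2)

x^2 - 1709 is irreducible over Q since 1709 is not a rational square. The splitting field Q(sqrt(1709)) has degree 2 over Q, and its unique nontrivial automorphism is sqrt(1709) ↦ -sqrt(1709). Hence Gal(Q(sqrt(1709))/Q) = Z/2Z.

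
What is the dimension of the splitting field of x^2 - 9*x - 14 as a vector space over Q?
[K:Q] = 2

The discriminant of x^2 + (-9)*x + (-14) is b^2 - 4c = 81 - (-56) = 137. Since 137 is not a perfect square in Q, the polynomial is irreducible over Q. Its two roots generate a degree-2 extension, so [K:Q] = 2.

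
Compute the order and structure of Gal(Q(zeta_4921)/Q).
|Gal(Q(zeta_4921)/Q)| = phi(4921) = 3888; group ≅ (Z/4921Z)^* ≅ Z/6Z × Z/18Z × Z/36Z

The n-th cyclotomic polynomial Φ_4921(x) is the minimal polynomial of zeta_4921 over Q and has degree phi(4921) = 3888. So Q(zeta_4921) is a degree-3888 Galois extension with Galois group (Z/4921Z)^*. By CRT, (Z/4921Z)^* ≅ (Z/7Z)^* × (Z/19Z)^* × (Z/37Z)^*. Each prime-power unit group is (Z/7Z)^* ≅ Z/6Z; (Z/19Z)^* ≅ Z/18Z; (Z/37Z)^* ≅ Z/36Z. Hence Gal(Q(zeta_4921)/Q) ≅ Z/6Z × Z/18Z × Z/36Z.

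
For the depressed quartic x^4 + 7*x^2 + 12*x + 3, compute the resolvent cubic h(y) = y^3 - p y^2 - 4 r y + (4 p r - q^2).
h(y) = y^3 - 7*y^2 - 12*y - 60

Identify coefficients: p = 7, q = 12, r = 3.
Plug into h(y) = y^3 - p y^2 - 4 r y + (4 p r - q^2):
  h(y) = y^3 - (7) y^2 - 4*(3) y + (4*(7)*(3) - (12)^2)
       = y^3 + (-7) y^2 + (-12) y + (-60).
Simplifying: h(y) = y^3 - 7*y^2 - 12*y - 60.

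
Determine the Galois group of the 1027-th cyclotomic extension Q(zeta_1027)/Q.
|Gal(Q(zeta_1027)/Q)| = phi(1027) = 936; group ≅ (Z/1027Z)^* ≅ Z/12Z × Z/78Z

The n-th cyclotomic polynomial Φ_1027(x) is the minimal polynomial of zeta_1027 over Q and has degree phi(1027) = 936. So Q(zeta_1027) is a degree-936 Galois extension with Galois group (Z/1027Z)^*. By CRT, (Z/1027Z)^* ≅ (Z/13Z)^* × (Z/79Z)^*. Each prime-power unit group is (Z/13Z)^* ≅ Z/12Z; (Z/79Z)^* ≅ Z/78Z. Hence Gal(Q(zeta_1027)/Q) ≅ Z/12Z × Z/78Z.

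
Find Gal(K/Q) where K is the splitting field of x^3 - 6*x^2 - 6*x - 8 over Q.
Gal(K/Q) = S_3 (symmetric group of order 6)

Compute the discriminant of x^3 + (-6)*x^2 + (-6)*x + (-8): Δ = -11664. Since Δ is not a rational square, the Galois group is not contained in A_3; it must be the full S_3 (irreducibility of the cubic rules out anything smaller).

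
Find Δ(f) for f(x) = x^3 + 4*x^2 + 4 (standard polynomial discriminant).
Δ = -1456

For x^3 + a x^2 + b x + c the discriminant is Δ = 18 a b c - 4 a^3 c + a^2 b^2 - 4 b^3 - 27 c^2.
Plug a = 4, b = 0, c = 4:
  18*(4)*(0)*(4) - 4*(4)^3*(4) + (4)^2*(0)^2 - 4*(0)^3 - 27*(4)^2
  = 0 + (-1024) + 0 + (0) + (-432)
  = -1456.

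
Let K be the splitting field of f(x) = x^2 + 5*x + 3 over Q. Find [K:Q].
[K:Q] = 2

The discriminant of x^2 + (5)*x + (3) is b^2 - 4c = 25 - (12) = 13. Since 13 is not a perfect square in Q, the polynomial is irreducible over Q. Its two roots generate a degree-2 extension, so [K:Q] = 2.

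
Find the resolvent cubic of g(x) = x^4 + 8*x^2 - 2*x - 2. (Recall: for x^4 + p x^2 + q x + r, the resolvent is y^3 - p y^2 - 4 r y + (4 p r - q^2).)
h(y) = y^3 - 8*y^2 + 8*y - 68

Identify coefficients: p = 8, q = -2, r = -2.
Plug into h(y) = y^3 - p y^2 - 4 r y + (4 p r - q^2):
  h(y) = y^3 - (8) y^2 - 4*(-2) y + (4*(8)*(-2) - (-2)^2)
       = y^3 + (-8) y^2 + (8) y + (-68).
Simplifying: h(y) = y^3 - 8*y^2 + 8*y - 68.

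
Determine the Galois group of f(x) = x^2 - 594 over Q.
Gal(K/Q) = Z/2Z (cyclic of order 2)

x^2 - 594 is irreducible over Q since 594 is not a rational square. The splitting field Q(sqrt(594)) has degree 2 over Q, and its unique nontrivial automorphism is sqrt(594) ↦ -sqrt(594). Hence Gal(Q(sqrt(594))/Q) = Z/2Z.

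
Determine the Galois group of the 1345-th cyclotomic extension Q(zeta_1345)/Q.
|Gal(Q(zeta_1345)/Q)| = phi(1345) = 1072; group ≅ (Z/1345Z)^* ≅ Z/4Z × Z/268Z

The n-th cyclotomic polynomial Φ_1345(x) is the minimal polynomial of zeta_1345 over Q and has degree phi(1345) = 1072. So Q(zeta_1345) is a degree-1072 Galois extension with Galois group (Z/1345Z)^*. By CRT, (Z/1345Z)^* ≅ (Z/5Z)^* × (Z/269Z)^*. Each prime-power unit group is (Z/5Z)^* ≅ Z/4Z; (Z/269Z)^* ≅ Z/268Z. Hence Gal(Q(zeta_1345)/Q) ≅ Z/4Z × Z/268Z.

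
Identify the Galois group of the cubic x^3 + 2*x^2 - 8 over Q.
Gal(K/Q) = S_3 (symmetric group of order 6)

Compute the discriminant of x^3 + (2)*x^2 + (0)*x + (-8): Δ = -1472. Since Δ is not a rational square, the Galois group is not contained in A_3; it must be the full S_3 (irreducibility of the cubic rules out anything smaller).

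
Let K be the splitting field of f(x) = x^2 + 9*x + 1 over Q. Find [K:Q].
[K:Q] = 2

The discriminant of x^2 + (9)*x + (1) is b^2 - 4c = 81 - (4) = 77. Since 77 is not a perfect square in Q, the polynomial is irreducible over Q. Its two roots generate a degree-2 extension, so [K:Q] = 2.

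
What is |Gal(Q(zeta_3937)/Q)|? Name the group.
|Gal(Q(zeta_3937)/Q)| = phi(3937) = 3780; group ≅ (Z/3937Z)^* ≅ Z/30Z × Z/126Z

The n-th cyclotomic polynomial Φ_3937(x) is the minimal polynomial of zeta_3937 over Q and has degree phi(3937) = 3780. So Q(zeta_3937) is a degree-3780 Galois extension with Galois group (Z/3937Z)^*. By CRT, (Z/3937Z)^* ≅ (Z/31Z)^* × (Z/127Z)^*. Each prime-power unit group is (Z/31Z)^* ≅ Z/30Z; (Z/127Z)^* ≅ Z/126Z. Hence Gal(Q(zeta_3937)/Q) ≅ Z/30Z × Z/126Z.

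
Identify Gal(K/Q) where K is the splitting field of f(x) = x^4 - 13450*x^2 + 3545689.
Gal(K/Q) = Z/2Z (cyclic of order 2)

f factors as (x^2 - 269)(x^2 - 13181), so the splitting field is K = Q(sqrt(269), sqrt(13181)). The squarefree part of 269 is 269 and the squarefree part of 13181 is also 269, so sqrt(269) and sqrt(13181) are both rational multiples of sqrt(269). Hence Q(sqrt(269)) = Q(sqrt(13181)) = Q(sqrt(269)), and the splitting field collapses to a single degree-2 extension with Galois group Z/2Z.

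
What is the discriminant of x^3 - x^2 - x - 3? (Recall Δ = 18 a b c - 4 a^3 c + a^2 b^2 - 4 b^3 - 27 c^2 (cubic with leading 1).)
Δ = -304

For x^3 + a x^2 + b x + c the discriminant is Δ = 18 a b c - 4 a^3 c + a^2 b^2 - 4 b^3 - 27 c^2.
Plug a = -1, b = -1, c = -3:
  18*(-1)*(-1)*(-3) - 4*(-1)^3*(-3) + (-1)^2*(-1)^2 - 4*(-1)^3 - 27*(-3)^2
  = -54 + (-12) + 1 + (4) + (-243)
  = -304.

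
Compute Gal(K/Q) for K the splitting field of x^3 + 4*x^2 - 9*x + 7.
Gal(K/Q) = S_3 (symmetric group of order 6)

Compute the discriminant of x^3 + (4)*x^2 + (-9)*x + (7): Δ = -3439. Since Δ is not a rational square, the Galois group is not contained in A_3; it must be the full S_3 (irreducibility of the cubic rules out anything smaller).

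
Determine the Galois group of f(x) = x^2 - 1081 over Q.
Gal(K/Q) = Z/2Z (cyclic of order 2)

x^2 - 1081 is irreducible over Q since 1081 is not a rational square. The splitting field Q(sqrt(1081)) has degree 2 over Q, and its unique nontrivial automorphism is sqrt(1081) ↦ -sqrt(1081). Hence Gal(Q(sqrt(1081))/Q) = Z/2Z.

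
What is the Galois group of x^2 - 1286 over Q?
Gal(K/Q) = Z/2Z (cyclic of order 2)

x^2 - 1286 is irreducible over Q since 1286 is not a rational square. The splitting field Q(sqrt(1286)) has degree 2 over Q, and its unique nontrivial automorphism is sqrt(1286) ↦ -sqrt(1286). Hence Gal(Q(sqrt(1286))/Q) = Z/2Z.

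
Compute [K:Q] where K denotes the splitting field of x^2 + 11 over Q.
[K:Q] = 2

The discriminant of x^2 + (0)*x + (11) is b^2 - 4c = 0 - (44) = -44. Since -44 is not a perfect square in Q, the polynomial is irreducible over Q. Its two roots generate a degree-2 extension, so [K:Q] = 2.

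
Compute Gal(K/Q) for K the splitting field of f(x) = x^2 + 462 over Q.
Gal(K/Q) = Z/2Z (cyclic of order 2)

x^2 + 462 is irreducible over Q since -462 is not a rational square. The splitting field Q(sqrt(-462)) has degree 2 over Q, and its unique nontrivial automorphism is sqrt(-462) ↦ -sqrt(-462). Hence Gal(Q(sqrt(-462))/Q) = Z/2Z.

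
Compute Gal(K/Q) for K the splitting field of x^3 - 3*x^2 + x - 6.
Gal(K/Q) = S_3 (symmetric group of order 6)

Compute the discriminant of x^3 + (-3)*x^2 + (1)*x + (-6): Δ = -1291. Since Δ is not a rational square, the Galois group is not contained in A_3; it must be the full S_3 (irreducibility of the cubic rules out anything smaller).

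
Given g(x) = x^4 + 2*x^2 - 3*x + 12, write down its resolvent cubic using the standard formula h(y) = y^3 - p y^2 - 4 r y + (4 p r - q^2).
h(y) = y^3 - 2*y^2 - 48*y + 87

Identify coefficients: p = 2, q = -3, r = 12.
Plug into h(y) = y^3 - p y^2 - 4 r y + (4 p r - q^2):
  h(y) = y^3 - (2) y^2 - 4*(12) y + (4*(2)*(12) - (-3)^2)
       = y^3 + (-2) y^2 + (-48) y + (87).
Simplifying: h(y) = y^3 - 2*y^2 - 48*y + 87.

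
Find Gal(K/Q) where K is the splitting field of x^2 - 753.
Gal(K/Q) = Z/2Z (cyclic of order 2)

x^2 - 753 is irreducible over Q since 753 is not a rational square. The splitting field Q(sqrt(753)) has degree 2 over Q, and its unique nontrivial automorphism is sqrt(753) ↦ -sqrt(753). Hence Gal(Q(sqrt(753))/Q) = Z/2Z.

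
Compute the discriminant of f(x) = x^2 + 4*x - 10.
Δ = 56

For a quadratic a x^2 + b x + c the discriminant is Δ = b^2 - 4ac = (4)^2 - 4*(1)*(-10) = 16 - (-40) = 56.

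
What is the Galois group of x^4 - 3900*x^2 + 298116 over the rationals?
Gal(K/Q) = Z/2Z (cyclic of order 2)

f factors as (x^2 - 3822)(x^2 - 78), so the splitting field is K = Q(sqrt(3822), sqrt(78)). The squarefree part of 3822 is 78 and the squarefree part of 78 is also 78, so sqrt(3822) and sqrt(78) are both rational multiples of sqrt(78). Hence Q(sqrt(3822)) = Q(sqrt(78)) = Q(sqrt(78)), and the splitting field collapses to a single degree-2 extension with Galois group Z/2Z.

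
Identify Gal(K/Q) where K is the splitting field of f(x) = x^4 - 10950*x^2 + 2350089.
Gal(K/Q) = Z/2Z (cyclic of order 2)

f factors as (x^2 - 10731)(x^2 - 219), so the splitting field is K = Q(sqrt(10731), sqrt(219)). The squarefree part of 10731 is 219 and the squarefree part of 219 is also 219, so sqrt(10731) and sqrt(219) are both rational multiples of sqrt(219). Hence Q(sqrt(10731)) = Q(sqrt(219)) = Q(sqrt(219)), and the splitting field collapses to a single degree-2 extension with Galois group Z/2Z.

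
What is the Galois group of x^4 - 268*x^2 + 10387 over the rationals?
Gal(K/Q) = V_4 (Klein four-group, Z/2Z × Z/2Z)

f factors as (x^2 - 221)(x^2 - 47), so the splitting field is K = Q(sqrt(221), sqrt(47)). The elements 221, 47, 10387 are all non-squares in Q, so sqrt(221) and sqrt(47) generate independent quadratic extensions. Thus [K:Q] = 4 and Gal(K/Q) is generated by the two order-2 automorphisms sqrt(221) ↦ -sqrt(221) and sqrt(47) ↦ -sqrt(47), giving V_4.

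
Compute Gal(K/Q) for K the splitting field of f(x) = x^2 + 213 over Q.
Gal(K/Q) = Z/2Z (cyclic of order 2)

x^2 + 213 is irreducible over Q since -213 is not a rational square. The splitting field Q(sqrt(-213)) has degree 2 over Q, and its unique nontrivial automorphism is sqrt(-213) ↦ -sqrt(-213). Hence Gal(Q(sqrt(-213))/Q) = Z/2Z.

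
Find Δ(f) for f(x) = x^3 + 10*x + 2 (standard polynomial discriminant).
Δ = -4108

For a depressed cubic x^3 + p x + q the discriminant is Δ = -4 p^3 - 27 q^2 = -4*(10)^3 - 27*(2)^2 = -4000 - 108 = -4108.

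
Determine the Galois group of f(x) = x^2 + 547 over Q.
Gal(K/Q) = Z/2Z (cyclic of order 2)

x^2 + 547 is irreducible over Q since -547 is not a rational square. The splitting field Q(sqrt(-547)) has degree 2 over Q, and its unique nontrivial automorphism is sqrt(-547) ↦ -sqrt(-547). Hence Gal(Q(sqrt(-547))/Q) = Z/2Z.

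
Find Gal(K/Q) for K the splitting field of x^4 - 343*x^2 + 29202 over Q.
Gal(K/Q) = V_4 (Klein four-group, Z/2Z × Z/2Z)

f factors as (x^2 - 157)(x^2 - 186), so the splitting field is K = Q(sqrt(157), sqrt(186)). The elements 157, 186, 29202 are all non-squares in Q, so sqrt(157) and sqrt(186) generate independent quadratic extensions. Thus [K:Q] = 4 and Gal(K/Q) is generated by the two order-2 automorphisms sqrt(157) ↦ -sqrt(157) and sqrt(186) ↦ -sqrt(186), giving V_4.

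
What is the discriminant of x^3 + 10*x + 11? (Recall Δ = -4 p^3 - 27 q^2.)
Δ = -7267

For a depressed cubic x^3 + p x + q the discriminant is Δ = -4 p^3 - 27 q^2 = -4*(10)^3 - 27*(11)^2 = -4000 - 3267 = -7267.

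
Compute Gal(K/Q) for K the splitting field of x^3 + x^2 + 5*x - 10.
Gal(K/Q) = S_3 (symmetric group of order 6)

Compute the discriminant of x^3 + (1)*x^2 + (5)*x + (-10): Δ = -4035. Since Δ is not a rational square, the Galois group is not contained in A_3; it must be the full S_3 (irreducibility of the cubic rules out anything smaller).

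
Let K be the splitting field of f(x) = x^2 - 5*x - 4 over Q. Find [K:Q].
[K:Q] = 2

The discriminant of x^2 + (-5)*x + (-4) is b^2 - 4c = 25 - (-16) = 41. Since 41 is not a perfect square in Q, the polynomial is irreducible over Q. Its two roots generate a degree-2 extension, so [K:Q] = 2.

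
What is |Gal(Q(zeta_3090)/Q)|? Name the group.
|Gal(Q(zeta_3090)/Q)| = phi(3090) = 816; group ≅ (Z/3090Z)^* ≅ Z/2Z × Z/4Z × Z/102Z

The n-th cyclotomic polynomial Φ_3090(x) is the minimal polynomial of zeta_3090 over Q and has degree phi(3090) = 816. So Q(zeta_3090) is a degree-816 Galois extension with Galois group (Z/3090Z)^*. By CRT, (Z/3090Z)^* ≅ (Z/2Z)^* × (Z/3Z)^* × (Z/5Z)^* × (Z/103Z)^*. Each prime-power unit group is (Z/2Z)^* ≅ trivial group (order 1); (Z/3Z)^* ≅ Z/2Z; (Z/5Z)^* ≅ Z/4Z; (Z/103Z)^* ≅ Z/102Z. Hence Gal(Q(zeta_3090)/Q) ≅ Z/2Z × Z/4Z × Z/102Z.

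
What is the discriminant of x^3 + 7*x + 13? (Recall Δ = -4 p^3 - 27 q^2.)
Δ = -5935

For a depressed cubic x^3 + p x + q the discriminant is Δ = -4 p^3 - 27 q^2 = -4*(7)^3 - 27*(13)^2 = -1372 - 4563 = -5935.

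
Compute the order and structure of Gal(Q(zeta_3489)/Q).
|Gal(Q(zeta_3489)/Q)| = phi(3489) = 2324; group ≅ (Z/3489Z)^* ≅ Z/2Z × Z/1162Z

The n-th cyclotomic polynomial Φ_3489(x) is the minimal polynomial of zeta_3489 over Q and has degree phi(3489) = 2324. So Q(zeta_3489) is a degree-2324 Galois extension with Galois group (Z/3489Z)^*. By CRT, (Z/3489Z)^* ≅ (Z/3Z)^* × (Z/1163Z)^*. Each prime-power unit group is (Z/3Z)^* ≅ Z/2Z; (Z/1163Z)^* ≅ Z/1162Z. Hence Gal(Q(zeta_3489)/Q) ≅ Z/2Z × Z/1162Z.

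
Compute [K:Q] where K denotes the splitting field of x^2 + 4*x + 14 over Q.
[K:Q] = 2

The discriminant of x^2 + (4)*x + (14) is b^2 - 4c = 16 - (56) = -40. Since -40 is not a perfect square in Q, the polynomial is irreducible over Q. Its two roots generate a degree-2 extension, so [K:Q] = 2.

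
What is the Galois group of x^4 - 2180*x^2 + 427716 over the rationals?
Gal(K/Q) = Z/2Z (cyclic of order 2)

f factors as (x^2 - 1962)(x^2 - 218), so the splitting field is K = Q(sqrt(1962), sqrt(218)). The squarefree part of 1962 is 218 and the squarefree part of 218 is also 218, so sqrt(1962) and sqrt(218) are both rational multiples of sqrt(218). Hence Q(sqrt(1962)) = Q(sqrt(218)) = Q(sqrt(218)), and the splitting field collapses to a single degree-2 extension with Galois group Z/2Z.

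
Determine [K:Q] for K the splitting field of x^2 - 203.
[K:Q] = 2

The polynomial x^2 - 203 is irreducible over Q since 203 is not a perfect square. Its splitting field is Q(sqrt(203)), which has degree 2 over Q.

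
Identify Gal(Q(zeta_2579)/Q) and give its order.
|Gal(Q(zeta_2579)/Q)| = phi(2579) = 2578; group ≅ (Z/2579Z)^* ≅ Z/2578Z

The n-th cyclotomic polynomial Φ_2579(x) is the minimal polynomial of zeta_2579 over Q and has degree phi(2579) = 2578. So Q(zeta_2579) is a degree-2578 Galois extension with Galois group (Z/2579Z)^*. (Z/2579Z)^* is cyclic since 2579 is an odd prime power (or 4). Hence Gal(Q(zeta_2579)/Q) ≅ Z/2578Z.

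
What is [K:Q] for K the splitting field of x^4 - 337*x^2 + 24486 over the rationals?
[K:Q] = 4

f factors as (x^2 - 106)(x^2 - 231); the splitting field is K = Q(sqrt(106), sqrt(231)). Since 106, 231, and 24486 are all non-squares in Q, the three subfields Q(sqrt(106)), Q(sqrt(231)), Q(sqrt(24486)) are distinct degree-2 extensions, so [K:Q] = 4 (Klein four Galois group).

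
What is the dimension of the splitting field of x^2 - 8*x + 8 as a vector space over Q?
[K:Q] = 2

The discriminant of x^2 + (-8)*x + (8) is b^2 - 4c = 64 - (32) = 32. Since 32 is not a perfect square in Q, the polynomial is irreducible over Q. Its two roots generate a degree-2 extension, so [K:Q] = 2.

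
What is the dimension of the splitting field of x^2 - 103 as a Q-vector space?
[K:Q] = 2

The polynomial x^2 - 103 is irreducible over Q since 103 is not a perfect square. Its splitting field is Q(sqrt(103)), which has degree 2 over Q.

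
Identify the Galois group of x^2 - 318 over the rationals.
Gal(K/Q) = Z/2Z (cyclic of order 2)

x^2 - 318 is irreducible over Q since 318 is not a rational square. The splitting field Q(sqrt(318)) has degree 2 over Q, and its unique nontrivial automorphism is sqrt(318) ↦ -sqrt(318). Hence Gal(Q(sqrt(318))/Q) = Z/2Z.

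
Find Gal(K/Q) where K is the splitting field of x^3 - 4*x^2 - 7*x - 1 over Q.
Gal(K/Q) = A_3 (cyclic of order 3)

Compute the discriminant of x^3 + (-4)*x^2 + (-7)*x + (-1): Δ = 1369. Since Δ is a perfect square (Δ = 37^2), the Galois group is contained in A_3. Irreducibility forces the group to be transitive on three roots, so Gal = A_3.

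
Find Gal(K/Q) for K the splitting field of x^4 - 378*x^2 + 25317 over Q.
Gal(K/Q) = V_4 (Klein four-group, Z/2Z × Z/2Z)

f factors as (x^2 - 87)(x^2 - 291), so the splitting field is K = Q(sqrt(87), sqrt(291)). The elements 87, 291, 25317 are all non-squares in Q, so sqrt(87) and sqrt(291) generate independent quadratic extensions. Thus [K:Q] = 4 and Gal(K/Q) is generated by the two order-2 automorphisms sqrt(87) ↦ -sqrt(87) and sqrt(291) ↦ -sqrt(291), giving V_4.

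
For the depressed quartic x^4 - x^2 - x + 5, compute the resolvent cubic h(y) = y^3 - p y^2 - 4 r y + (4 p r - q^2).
h(y) = y^3 + y^2 - 20*y - 21

Identify coefficients: p = -1, q = -1, r = 5.
Plug into h(y) = y^3 - p y^2 - 4 r y + (4 p r - q^2):
  h(y) = y^3 - (-1) y^2 - 4*(5) y + (4*(-1)*(5) - (-1)^2)
       = y^3 + (1) y^2 + (-20) y + (-21).
Simplifying: h(y) = y^3 + y^2 - 20*y - 21.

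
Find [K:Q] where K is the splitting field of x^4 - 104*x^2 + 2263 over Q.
[K:Q] = 4

f factors as (x^2 - 31)(x^2 - 73); the splitting field is K = Q(sqrt(31), sqrt(73)). Since 31, 73, and 2263 are all non-squares in Q, the three subfields Q(sqrt(31)), Q(sqrt(73)), Q(sqrt(2263)) are distinct degree-2 extensions, so [K:Q] = 4 (Klein four Galois group).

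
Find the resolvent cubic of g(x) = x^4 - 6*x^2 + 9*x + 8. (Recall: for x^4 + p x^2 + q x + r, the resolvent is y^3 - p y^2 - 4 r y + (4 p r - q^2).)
h(y) = y^3 + 6*y^2 - 32*y - 273

Identify coefficients: p = -6, q = 9, r = 8.
Plug into h(y) = y^3 - p y^2 - 4 r y + (4 p r - q^2):
  h(y) = y^3 - (-6) y^2 - 4*(8) y + (4*(-6)*(8) - (9)^2)
       = y^3 + (6) y^2 + (-32) y + (-273).
Simplifying: h(y) = y^3 + 6*y^2 - 32*y - 273.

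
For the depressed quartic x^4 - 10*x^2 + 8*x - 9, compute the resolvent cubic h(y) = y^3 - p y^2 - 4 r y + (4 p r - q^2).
h(y) = y^3 + 10*y^2 + 36*y + 296

Identify coefficients: p = -10, q = 8, r = -9.
Plug into h(y) = y^3 - p y^2 - 4 r y + (4 p r - q^2):
  h(y) = y^3 - (-10) y^2 - 4*(-9) y + (4*(-10)*(-9) - (8)^2)
       = y^3 + (10) y^2 + (36) y + (296).
Simplifying: h(y) = y^3 + 10*y^2 + 36*y + 296.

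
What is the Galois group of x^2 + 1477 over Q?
Gal(K/Q) = Z/2Z (cyclic of order 2)

x^2 + 1477 is irreducible over Q since -1477 is not a rational square. The splitting field Q(sqrt(-1477)) has degree 2 over Q, and its unique nontrivial automorphism is sqrt(-1477) ↦ -sqrt(-1477). Hence Gal(Q(sqrt(-1477))/Q) = Z/2Z.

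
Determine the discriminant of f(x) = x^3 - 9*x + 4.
Δ = 2484

For a depressed cubic x^3 + p x + q the discriminant is Δ = -4 p^3 - 27 q^2 = -4*(-9)^3 - 27*(4)^2 = 2916 - 432 = 2484.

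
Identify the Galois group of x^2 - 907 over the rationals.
Gal(K/Q) = Z/2Z (cyclic of order 2)

x^2 - 907 is irreducible over Q since 907 is not a rational square. The splitting field Q(sqrt(907)) has degree 2 over Q, and its unique nontrivial automorphism is sqrt(907) ↦ -sqrt(907). Hence Gal(Q(sqrt(907))/Q) = Z/2Z.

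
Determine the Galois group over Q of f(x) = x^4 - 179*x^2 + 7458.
Gal(K/Q) = V_4 (Klein four-group, Z/2Z × Z/2Z)

f factors as (x^2 - 66)(x^2 - 113), so the splitting field is K = Q(sqrt(66), sqrt(113)). The elements 66, 113, 7458 are all non-squares in Q, so sqrt(66) and sqrt(113) generate independent quadratic extensions. Thus [K:Q] = 4 and Gal(K/Q) is generated by the two order-2 automorphisms sqrt(66) ↦ -sqrt(66) and sqrt(113) ↦ -sqrt(113), giving V_4.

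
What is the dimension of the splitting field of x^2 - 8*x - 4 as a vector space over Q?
[K:Q] = 2

The discriminant of x^2 + (-8)*x + (-4) is b^2 - 4c = 64 - (-16) = 80. Since 80 is not a perfect square in Q, the polynomial is irreducible over Q. Its two roots generate a degree-2 extension, so [K:Q] = 2.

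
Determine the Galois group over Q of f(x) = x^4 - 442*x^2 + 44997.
Gal(K/Q) = V_4 (Klein four-group, Z/2Z × Z/2Z)

f factors as (x^2 - 159)(x^2 - 283), so the splitting field is K = Q(sqrt(159), sqrt(283)). The elements 159, 283, 44997 are all non-squares in Q, so sqrt(159) and sqrt(283) generate independent quadratic extensions. Thus [K:Q] = 4 and Gal(K/Q) is generated by the two order-2 automorphisms sqrt(159) ↦ -sqrt(159) and sqrt(283) ↦ -sqrt(283), giving V_4.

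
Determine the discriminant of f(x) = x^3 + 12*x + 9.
Δ = -9099

For a depressed cubic x^3 + p x + q the discriminant is Δ = -4 p^3 - 27 q^2 = -4*(12)^3 - 27*(9)^2 = -6912 - 2187 = -9099.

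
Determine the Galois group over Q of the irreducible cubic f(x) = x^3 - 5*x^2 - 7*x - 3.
Gal(K/Q) = S_3 (symmetric group of order 6)

Compute the discriminant of x^3 + (-5)*x^2 + (-7)*x + (-3): Δ = -1036. Since Δ is not a rational square, the Galois group is not contained in A_3; it must be the full S_3 (irreducibility of the cubic rules out anything smaller).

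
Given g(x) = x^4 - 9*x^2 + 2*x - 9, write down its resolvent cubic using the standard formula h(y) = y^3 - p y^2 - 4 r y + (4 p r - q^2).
h(y) = y^3 + 9*y^2 + 36*y + 320

Identify coefficients: p = -9, q = 2, r = -9.
Plug into h(y) = y^3 - p y^2 - 4 r y + (4 p r - q^2):
  h(y) = y^3 - (-9) y^2 - 4*(-9) y + (4*(-9)*(-9) - (2)^2)
       = y^3 + (9) y^2 + (36) y + (320).
Simplifying: h(y) = y^3 + 9*y^2 + 36*y + 320.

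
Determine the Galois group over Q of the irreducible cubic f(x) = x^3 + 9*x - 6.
Gal(K/Q) = S_3 (symmetric group of order 6)

Compute the discriminant of x^3 + (0)*x^2 + (9)*x + (-6): Δ = -3888. Since Δ is not a rational square, the Galois group is not contained in A_3; it must be the full S_3 (irreducibility of the cubic rules out anything smaller).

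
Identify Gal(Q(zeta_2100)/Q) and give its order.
|Gal(Q(zeta_2100)/Q)| = phi(2100) = 480; group ≅ (Z/2100Z)^* ≅ Z/2Z × Z/2Z × Z/6Z × Z/20Z

The n-th cyclotomic polynomial Φ_2100(x) is the minimal polynomial of zeta_2100 over Q and has degree phi(2100) = 480. So Q(zeta_2100) is a degree-480 Galois extension with Galois group (Z/2100Z)^*. By CRT, (Z/2100Z)^* ≅ (Z/4Z)^* × (Z/3Z)^* × (Z/25Z)^* × (Z/7Z)^*. Each prime-power unit group is (Z/4Z)^* ≅ Z/2Z; (Z/3Z)^* ≅ Z/2Z; (Z/25Z)^* ≅ Z/20Z; (Z/7Z)^* ≅ Z/6Z. Hence Gal(Q(zeta_2100)/Q) ≅ Z/2Z × Z/2Z × Z/6Z × Z/20Z.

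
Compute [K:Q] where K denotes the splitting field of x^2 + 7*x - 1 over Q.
[K:Q] = 2

The discriminant of x^2 + (7)*x + (-1) is b^2 - 4c = 49 - (-4) = 53. Since 53 is not a perfect square in Q, the polynomial is irreducible over Q. Its two roots generate a degree-2 extension, so [K:Q] = 2.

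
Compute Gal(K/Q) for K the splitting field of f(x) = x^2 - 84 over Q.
Gal(K/Q) = Z/2Z (cyclic of order 2)

x^2 - 84 is irreducible over Q since 84 is not a rational square. The splitting field Q(sqrt(84)) has degree 2 over Q, and its unique nontrivial automorphism is sqrt(84) ↦ -sqrt(84). Hence Gal(Q(sqrt(84))/Q) = Z/2Z.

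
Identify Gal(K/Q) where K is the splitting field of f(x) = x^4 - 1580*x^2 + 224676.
Gal(K/Q) = Z/2Z (cyclic of order 2)

f factors as (x^2 - 1422)(x^2 - 158), so the splitting field is K = Q(sqrt(1422), sqrt(158)). The squarefree part of 1422 is 158 and the squarefree part of 158 is also 158, so sqrt(1422) and sqrt(158) are both rational multiples of sqrt(158). Hence Q(sqrt(1422)) = Q(sqrt(158)) = Q(sqrt(158)), and the splitting field collapses to a single degree-2 extension with Galois group Z/2Z.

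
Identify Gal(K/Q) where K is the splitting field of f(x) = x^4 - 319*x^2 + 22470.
Gal(K/Q) = V_4 (Klein four-group, Z/2Z × Z/2Z)

f factors as (x^2 - 105)(x^2 - 214), so the splitting field is K = Q(sqrt(105), sqrt(214)). The elements 105, 214, 22470 are all non-squares in Q, so sqrt(105) and sqrt(214) generate independent quadratic extensions. Thus [K:Q] = 4 and Gal(K/Q) is generated by the two order-2 automorphisms sqrt(105) ↦ -sqrt(105) and sqrt(214) ↦ -sqrt(214), giving V_4.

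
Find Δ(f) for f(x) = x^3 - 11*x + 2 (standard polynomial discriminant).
Δ = 5216

For a depressed cubic x^3 + p x + q the discriminant is Δ = -4 p^3 - 27 q^2 = -4*(-11)^3 - 27*(2)^2 = 5324 - 108 = 5216.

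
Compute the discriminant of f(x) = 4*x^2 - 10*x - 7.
Δ = 212

For a quadratic a x^2 + b x + c the discriminant is Δ = b^2 - 4ac = (-10)^2 - 4*(4)*(-7) = 100 - (-112) = 212.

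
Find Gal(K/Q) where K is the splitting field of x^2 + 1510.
Gal(K/Q) = Z/2Z (cyclic of order 2)

x^2 + 1510 is irreducible over Q since -1510 is not a rational square. The splitting field Q(sqrt(-1510)) has degree 2 over Q, and its unique nontrivial automorphism is sqrt(-1510) ↦ -sqrt(-1510). Hence Gal(Q(sqrt(-1510))/Q) = Z/2Z.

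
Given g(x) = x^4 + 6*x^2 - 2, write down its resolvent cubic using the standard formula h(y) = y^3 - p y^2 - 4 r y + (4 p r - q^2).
h(y) = y^3 - 6*y^2 + 8*y - 48

Identify coefficients: p = 6, q = 0, r = -2.
Plug into h(y) = y^3 - p y^2 - 4 r y + (4 p r - q^2):
  h(y) = y^3 - (6) y^2 - 4*(-2) y + (4*(6)*(-2) - (0)^2)
       = y^3 + (-6) y^2 + (8) y + (-48).
Simplifying: h(y) = y^3 - 6*y^2 + 8*y - 48.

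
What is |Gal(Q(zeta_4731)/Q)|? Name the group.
|Gal(Q(zeta_4731)/Q)| = phi(4731) = 2952; group ≅ (Z/4731Z)^* ≅ Z/2Z × Z/18Z × Z/82Z

The n-th cyclotomic polynomial Φ_4731(x) is the minimal polynomial of zeta_4731 over Q and has degree phi(4731) = 2952. So Q(zeta_4731) is a degree-2952 Galois extension with Galois group (Z/4731Z)^*. By CRT, (Z/4731Z)^* ≅ (Z/3Z)^* × (Z/19Z)^* × (Z/83Z)^*. Each prime-power unit group is (Z/3Z)^* ≅ Z/2Z; (Z/19Z)^* ≅ Z/18Z; (Z/83Z)^* ≅ Z/82Z. Hence Gal(Q(zeta_4731)/Q) ≅ Z/2Z × Z/18Z × Z/82Z.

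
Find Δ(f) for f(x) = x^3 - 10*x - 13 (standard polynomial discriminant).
Δ = -563

For a depressed cubic x^3 + p x + q the discriminant is Δ = -4 p^3 - 27 q^2 = -4*(-10)^3 - 27*(-13)^2 = 4000 - 4563 = -563.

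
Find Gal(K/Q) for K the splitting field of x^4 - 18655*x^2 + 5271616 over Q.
Gal(K/Q) = Z/2Z (cyclic of order 2)

f factors as (x^2 - 18368)(x^2 - 287), so the splitting field is K = Q(sqrt(18368), sqrt(287)). The squarefree part of 18368 is 287 and the squarefree part of 287 is also 287, so sqrt(18368) and sqrt(287) are both rational multiples of sqrt(287). Hence Q(sqrt(18368)) = Q(sqrt(287)) = Q(sqrt(287)), and the splitting field collapses to a single degree-2 extension with Galois group Z/2Z.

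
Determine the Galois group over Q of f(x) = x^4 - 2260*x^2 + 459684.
Gal(K/Q) = Z/2Z (cyclic of order 2)

f factors as (x^2 - 226)(x^2 - 2034), so the splitting field is K = Q(sqrt(226), sqrt(2034)). The squarefree part of 226 is 226 and the squarefree part of 2034 is also 226, so sqrt(226) and sqrt(2034) are both rational multiples of sqrt(226). Hence Q(sqrt(226)) = Q(sqrt(2034)) = Q(sqrt(226)), and the splitting field collapses to a single degree-2 extension with Galois group Z/2Z.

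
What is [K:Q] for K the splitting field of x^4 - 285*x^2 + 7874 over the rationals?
[K:Q] = 4

f factors as (x^2 - 254)(x^2 - 31); the splitting field is K = Q(sqrt(254), sqrt(31)). Since 254, 31, and 7874 are all non-squares in Q, the three subfields Q(sqrt(254)), Q(sqrt(31)), Q(sqrt(7874)) are distinct degree-2 extensions, so [K:Q] = 4 (Klein four Galois group).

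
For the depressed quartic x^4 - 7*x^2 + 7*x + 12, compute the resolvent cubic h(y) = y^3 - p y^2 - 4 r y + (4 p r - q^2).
h(y) = y^3 + 7*y^2 - 48*y - 385

Identify coefficients: p = -7, q = 7, r = 12.
Plug into h(y) = y^3 - p y^2 - 4 r y + (4 p r - q^2):
  h(y) = y^3 - (-7) y^2 - 4*(12) y + (4*(-7)*(12) - (7)^2)
       = y^3 + (7) y^2 + (-48) y + (-385).
Simplifying: h(y) = y^3 + 7*y^2 - 48*y - 385.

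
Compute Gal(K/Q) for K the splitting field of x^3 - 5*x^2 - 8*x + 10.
Gal(K/Q) = S_3 (symmetric group of order 6)

Compute the discriminant of x^3 + (-5)*x^2 + (-8)*x + (10): Δ = 13148. Since Δ is not a rational square, the Galois group is not contained in A_3; it must be the full S_3 (irreducibility of the cubic rules out anything smaller).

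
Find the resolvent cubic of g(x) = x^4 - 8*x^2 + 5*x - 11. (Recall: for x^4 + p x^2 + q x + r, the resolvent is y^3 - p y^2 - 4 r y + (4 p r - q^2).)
h(y) = y^3 + 8*y^2 + 44*y + 327

Identify coefficients: p = -8, q = 5, r = -11.
Plug into h(y) = y^3 - p y^2 - 4 r y + (4 p r - q^2):
  h(y) = y^3 - (-8) y^2 - 4*(-11) y + (4*(-8)*(-11) - (5)^2)
       = y^3 + (8) y^2 + (44) y + (327).
Simplifying: h(y) = y^3 + 8*y^2 + 44*y + 327.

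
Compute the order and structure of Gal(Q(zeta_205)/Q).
|Gal(Q(zeta_205)/Q)| = phi(205) = 160; group ≅ (Z/205Z)^* ≅ Z/4Z × Z/40Z

The n-th cyclotomic polynomial Φ_205(x) is the minimal polynomial of zeta_205 over Q and has degree phi(205) = 160. So Q(zeta_205) is a degree-160 Galois extension with Galois group (Z/205Z)^*. By CRT, (Z/205Z)^* ≅ (Z/5Z)^* × (Z/41Z)^*. Each prime-power unit group is (Z/5Z)^* ≅ Z/4Z; (Z/41Z)^* ≅ Z/40Z. Hence Gal(Q(zeta_205)/Q) ≅ Z/4Z × Z/40Z.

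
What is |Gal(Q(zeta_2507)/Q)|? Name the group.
|Gal(Q(zeta_2507)/Q)| = phi(2507) = 2376; group ≅ (Z/2507Z)^* ≅ Z/22Z × Z/108Z

The n-th cyclotomic polynomial Φ_2507(x) is the minimal polynomial of zeta_2507 over Q and has degree phi(2507) = 2376. So Q(zeta_2507) is a degree-2376 Galois extension with Galois group (Z/2507Z)^*. By CRT, (Z/2507Z)^* ≅ (Z/23Z)^* × (Z/109Z)^*. Each prime-power unit group is (Z/23Z)^* ≅ Z/22Z; (Z/109Z)^* ≅ Z/108Z. Hence Gal(Q(zeta_2507)/Q) ≅ Z/22Z × Z/108Z.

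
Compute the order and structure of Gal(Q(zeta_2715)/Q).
|Gal(Q(zeta_2715)/Q)| = phi(2715) = 1440; group ≅ (Z/2715Z)^* ≅ Z/2Z × Z/4Z × Z/180Z

The n-th cyclotomic polynomial Φ_2715(x) is the minimal polynomial of zeta_2715 over Q and has degree phi(2715) = 1440. So Q(zeta_2715) is a degree-1440 Galois extension with Galois group (Z/2715Z)^*. By CRT, (Z/2715Z)^* ≅ (Z/3Z)^* × (Z/5Z)^* × (Z/181Z)^*. Each prime-power unit group is (Z/3Z)^* ≅ Z/2Z; (Z/5Z)^* ≅ Z/4Z; (Z/181Z)^* ≅ Z/180Z. Hence Gal(Q(zeta_2715)/Q) ≅ Z/2Z × Z/4Z × Z/180Z.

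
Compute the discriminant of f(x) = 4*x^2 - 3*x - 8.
Δ = 137

For a quadratic a x^2 + b x + c the discriminant is Δ = b^2 - 4ac = (-3)^2 - 4*(4)*(-8) = 9 - (-128) = 137.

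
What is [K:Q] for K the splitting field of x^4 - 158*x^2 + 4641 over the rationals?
[K:Q] = 4

f factors as (x^2 - 119)(x^2 - 39); the splitting field is K = Q(sqrt(119), sqrt(39)). Since 119, 39, and 4641 are all non-squares in Q, the three subfields Q(sqrt(119)), Q(sqrt(39)), Q(sqrt(4641)) are distinct degree-2 extensions, so [K:Q] = 4 (Klein four Galois group).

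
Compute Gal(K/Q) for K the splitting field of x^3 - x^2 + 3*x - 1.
Gal(K/Q) = S_3 (symmetric group of order 6)

Compute the discriminant of x^3 + (-1)*x^2 + (3)*x + (-1): Δ = -76. Since Δ is not a rational square, the Galois group is not contained in A_3; it must be the full S_3 (irreducibility of the cubic rules out anything smaller).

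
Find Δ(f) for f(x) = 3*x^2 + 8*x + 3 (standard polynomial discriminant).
Δ = 28

For a quadratic a x^2 + b x + c the discriminant is Δ = b^2 - 4ac = (8)^2 - 4*(3)*(3) = 64 - (36) = 28.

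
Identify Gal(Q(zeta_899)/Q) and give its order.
|Gal(Q(zeta_899)/Q)| = phi(899) = 840; group ≅ (Z/899Z)^* ≅ Z/28Z × Z/30Z

The n-th cyclotomic polynomial Φ_899(x) is the minimal polynomial of zeta_899 over Q and has degree phi(899) = 840. So Q(zeta_899) is a degree-840 Galois extension with Galois group (Z/899Z)^*. By CRT, (Z/899Z)^* ≅ (Z/29Z)^* × (Z/31Z)^*. Each prime-power unit group is (Z/29Z)^* ≅ Z/28Z; (Z/31Z)^* ≅ Z/30Z. Hence Gal(Q(zeta_899)/Q) ≅ Z/28Z × Z/30Z.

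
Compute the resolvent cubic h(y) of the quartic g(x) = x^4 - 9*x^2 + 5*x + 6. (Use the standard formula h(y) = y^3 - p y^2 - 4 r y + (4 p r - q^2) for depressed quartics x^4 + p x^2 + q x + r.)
h(y) = y^3 + 9*y^2 - 24*y - 241

Identify coefficients: p = -9, q = 5, r = 6.
Plug into h(y) = y^3 - p y^2 - 4 r y + (4 p r - q^2):
  h(y) = y^3 - (-9) y^2 - 4*(6) y + (4*(-9)*(6) - (5)^2)
       = y^3 + (9) y^2 + (-24) y + (-241).
Simplifying: h(y) = y^3 + 9*y^2 - 24*y - 241.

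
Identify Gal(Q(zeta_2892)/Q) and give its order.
|Gal(Q(zeta_2892)/Q)| = phi(2892) = 960; group ≅ (Z/2892Z)^* ≅ Z/2Z × Z/2Z × Z/240Z

The n-th cyclotomic polynomial Φ_2892(x) is the minimal polynomial of zeta_2892 over Q and has degree phi(2892) = 960. So Q(zeta_2892) is a degree-960 Galois extension with Galois group (Z/2892Z)^*. By CRT, (Z/2892Z)^* ≅ (Z/4Z)^* × (Z/3Z)^* × (Z/241Z)^*. Each prime-power unit group is (Z/4Z)^* ≅ Z/2Z; (Z/3Z)^* ≅ Z/2Z; (Z/241Z)^* ≅ Z/240Z. Hence Gal(Q(zeta_2892)/Q) ≅ Z/2Z × Z/2Z × Z/240Z.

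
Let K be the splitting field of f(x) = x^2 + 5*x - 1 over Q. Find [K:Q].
[K:Q] = 2

The discriminant of x^2 + (5)*x + (-1) is b^2 - 4c = 25 - (-4) = 29. Since 29 is not a perfect square in Q, the polynomial is irreducible over Q. Its two roots generate a degree-2 extension, so [K:Q] = 2.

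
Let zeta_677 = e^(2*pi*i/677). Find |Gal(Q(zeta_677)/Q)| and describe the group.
|Gal(Q(zeta_677)/Q)| = phi(677) = 676; group ≅ (Z/677Z)^* ≅ Z/676Z

The n-th cyclotomic polynomial Φ_677(x) is the minimal polynomial of zeta_677 over Q and has degree phi(677) = 676. So Q(zeta_677) is a degree-676 Galois extension with Galois group (Z/677Z)^*. (Z/677Z)^* is cyclic since 677 is an odd prime power (or 4). Hence Gal(Q(zeta_677)/Q) ≅ Z/676Z.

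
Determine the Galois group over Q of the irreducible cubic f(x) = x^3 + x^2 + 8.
Gal(K/Q) = S_3 (symmetric group of order 6)

Compute the discriminant of x^3 + (1)*x^2 + (0)*x + (8): Δ = -1760. Since Δ is not a rational square, the Galois group is not contained in A_3; it must be the full S_3 (irreducibility of the cubic rules out anything smaller).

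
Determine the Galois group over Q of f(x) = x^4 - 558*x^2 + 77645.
Gal(K/Q) = V_4 (Klein four-group, Z/2Z × Z/2Z)

f factors as (x^2 - 293)(x^2 - 265), so the splitting field is K = Q(sqrt(293), sqrt(265)). The elements 293, 265, 77645 are all non-squares in Q, so sqrt(293) and sqrt(265) generate independent quadratic extensions. Thus [K:Q] = 4 and Gal(K/Q) is generated by the two order-2 automorphisms sqrt(293) ↦ -sqrt(293) and sqrt(265) ↦ -sqrt(265), giving V_4.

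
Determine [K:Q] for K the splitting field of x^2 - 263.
[K:Q] = 2

The polynomial x^2 - 263 is irreducible over Q since 263 is not a perfect square. Its splitting field is Q(sqrt(263)), which has degree 2 over Q.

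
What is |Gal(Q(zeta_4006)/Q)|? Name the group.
|Gal(Q(zeta_4006)/Q)| = phi(4006) = 2002; group ≅ (Z/4006Z)^* ≅ Z/2002Z

The n-th cyclotomic polynomial Φ_4006(x) is the minimal polynomial of zeta_4006 over Q and has degree phi(4006) = 2002. So Q(zeta_4006) is a degree-2002 Galois extension with Galois group (Z/4006Z)^*. By CRT, (Z/4006Z)^* ≅ (Z/2Z)^* × (Z/2003Z)^*. Each prime-power unit group is (Z/2Z)^* ≅ trivial group (order 1); (Z/2003Z)^* ≅ Z/2002Z. Hence Gal(Q(zeta_4006)/Q) ≅ Z/2002Z.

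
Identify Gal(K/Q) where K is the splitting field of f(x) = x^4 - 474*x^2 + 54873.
Gal(K/Q) = V_4 (Klein four-group, Z/2Z × Z/2Z)

f factors as (x^2 - 273)(x^2 - 201), so the splitting field is K = Q(sqrt(273), sqrt(201)). The elements 273, 201, 54873 are all non-squares in Q, so sqrt(273) and sqrt(201) generate independent quadratic extensions. Thus [K:Q] = 4 and Gal(K/Q) is generated by the two order-2 automorphisms sqrt(273) ↦ -sqrt(273) and sqrt(201) ↦ -sqrt(201), giving V_4.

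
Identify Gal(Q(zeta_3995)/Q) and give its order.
|Gal(Q(zeta_3995)/Q)| = phi(3995) = 2944; group ≅ (Z/3995Z)^* ≅ Z/4Z × Z/16Z × Z/46Z

The n-th cyclotomic polynomial Φ_3995(x) is the minimal polynomial of zeta_3995 over Q and has degree phi(3995) = 2944. So Q(zeta_3995) is a degree-2944 Galois extension with Galois group (Z/3995Z)^*. By CRT, (Z/3995Z)^* ≅ (Z/5Z)^* × (Z/17Z)^* × (Z/47Z)^*. Each prime-power unit group is (Z/5Z)^* ≅ Z/4Z; (Z/17Z)^* ≅ Z/16Z; (Z/47Z)^* ≅ Z/46Z. Hence Gal(Q(zeta_3995)/Q) ≅ Z/4Z × Z/16Z × Z/46Z.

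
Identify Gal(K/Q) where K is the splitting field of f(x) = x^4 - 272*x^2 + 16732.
Gal(K/Q) = V_4 (Klein four-group, Z/2Z × Z/2Z)

f factors as (x^2 - 94)(x^2 - 178), so the splitting field is K = Q(sqrt(94), sqrt(178)). The elements 94, 178, 16732 are all non-squares in Q, so sqrt(94) and sqrt(178) generate independent quadratic extensions. Thus [K:Q] = 4 and Gal(K/Q) is generated by the two order-2 automorphisms sqrt(94) ↦ -sqrt(94) and sqrt(178) ↦ -sqrt(178), giving V_4.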